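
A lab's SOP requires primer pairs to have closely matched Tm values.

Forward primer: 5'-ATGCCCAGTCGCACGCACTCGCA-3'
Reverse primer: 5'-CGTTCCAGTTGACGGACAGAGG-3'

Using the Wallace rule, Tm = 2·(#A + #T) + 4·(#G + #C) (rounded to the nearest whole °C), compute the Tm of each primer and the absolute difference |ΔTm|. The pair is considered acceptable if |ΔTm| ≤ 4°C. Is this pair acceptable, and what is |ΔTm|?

Forward: A=5 T=3 G=5 C=10 → Tm = 2·8 + 4·15 = 76°C.
Reverse: A=5 T=4 G=8 C=5 → Tm = 2·9 + 4·13 = 70°C.
|ΔTm| = |76 − 70| = 6°C, > 4°C.

|ΔTm| = 6°C; the pair is not acceptable.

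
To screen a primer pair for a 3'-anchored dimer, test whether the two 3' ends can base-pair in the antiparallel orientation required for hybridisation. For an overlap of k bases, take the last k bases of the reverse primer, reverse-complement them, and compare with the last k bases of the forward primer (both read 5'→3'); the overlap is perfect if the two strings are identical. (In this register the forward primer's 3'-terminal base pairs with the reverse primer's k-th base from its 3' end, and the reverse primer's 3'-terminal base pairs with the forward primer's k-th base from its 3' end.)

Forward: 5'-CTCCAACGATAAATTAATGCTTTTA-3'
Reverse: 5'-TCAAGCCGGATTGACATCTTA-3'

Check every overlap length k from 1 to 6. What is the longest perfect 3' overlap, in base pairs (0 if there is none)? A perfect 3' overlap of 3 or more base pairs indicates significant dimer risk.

Longest perfect overlap: 2 complementary base pairs; below the dimer-risk threshold (threshold 3).

Last 6 bases (5'→3') — forward …CTTTTA, reverse …ATCTTA.
Reverse complement of the reverse primer's last 6 bases: TAAGAT; its first k bases are the reverse complement of the reverse primer's last k bases, so a perfect k-base overlap needs the forward primer's last k bases to equal them.
Comparing (forward last k vs required): k=1: A vs T ✗; k=2: TA vs TA ✓; k=3: TTA vs TAA ✗; k=4: TTTA vs TAAG ✗; k=5: TTTTA vs TAAGA ✗; k=6: CTTTTA vs TAAGAT ✗.
Only k = 2 is perfect, so the longest perfect 3' overlap is 2.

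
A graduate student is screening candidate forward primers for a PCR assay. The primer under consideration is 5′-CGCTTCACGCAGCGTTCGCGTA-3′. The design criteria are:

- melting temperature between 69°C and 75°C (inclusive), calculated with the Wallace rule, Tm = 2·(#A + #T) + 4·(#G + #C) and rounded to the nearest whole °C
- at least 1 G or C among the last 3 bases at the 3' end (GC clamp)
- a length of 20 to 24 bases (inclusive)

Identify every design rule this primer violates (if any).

Base counts: A=3, T=5, G=6, C=8 (length 22).
Tm: Tm = 2·8 + 4·14 = 72°C ✓
GC clamp: 3' end GTA has 1 G/C ✓
length: length 22 ✓

Meets all criteria.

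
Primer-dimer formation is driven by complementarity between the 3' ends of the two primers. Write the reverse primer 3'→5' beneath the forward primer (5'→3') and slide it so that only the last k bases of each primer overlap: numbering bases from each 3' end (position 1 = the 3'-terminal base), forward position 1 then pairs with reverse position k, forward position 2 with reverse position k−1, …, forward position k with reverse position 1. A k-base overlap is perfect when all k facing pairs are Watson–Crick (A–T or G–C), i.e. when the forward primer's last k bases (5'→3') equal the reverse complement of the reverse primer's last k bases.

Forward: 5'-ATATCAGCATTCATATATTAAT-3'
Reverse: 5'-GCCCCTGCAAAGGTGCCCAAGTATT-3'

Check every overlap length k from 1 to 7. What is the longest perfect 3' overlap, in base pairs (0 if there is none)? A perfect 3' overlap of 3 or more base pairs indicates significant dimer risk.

Longest perfect overlap: 3 complementary base pairs; significant dimer risk (threshold 3).

Last 7 bases (5'→3') — forward …TATTAAT, reverse …AAGTATT.
Reverse complement of the reverse primer's last 7 bases: AATACTT; its first k bases are the reverse complement of the reverse primer's last k bases, so a perfect k-base overlap needs the forward primer's last k bases to equal them.
Comparing (forward last k vs required): k=1: T vs A ✗; k=2: AT vs AA ✗; k=3: AAT vs AAT ✓; k=4: TAAT vs AATA ✗; k=5: TTAAT vs AATAC ✗; k=6: ATTAAT vs AATACT ✗; k=7: TATTAAT vs AATACTT ✗.
Only k = 3 is perfect, so the longest perfect 3' overlap is 3.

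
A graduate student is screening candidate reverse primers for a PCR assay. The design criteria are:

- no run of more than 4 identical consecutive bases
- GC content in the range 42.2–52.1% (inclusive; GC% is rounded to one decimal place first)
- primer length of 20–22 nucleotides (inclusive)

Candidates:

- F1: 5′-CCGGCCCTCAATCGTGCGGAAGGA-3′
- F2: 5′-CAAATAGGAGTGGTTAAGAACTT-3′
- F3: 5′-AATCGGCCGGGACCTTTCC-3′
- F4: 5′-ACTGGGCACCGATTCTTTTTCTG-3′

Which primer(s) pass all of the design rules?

F1 (24 nt, A=5 T=3 G=8 C=8): longest run = 3 ✓; GC 16/24 = 66.7%, outside 42.2–52.1% ✗; length 24, outside 20–22 ✗ — fails.
F2 (23 nt, A=9 T=6 G=6 C=2): longest run = 3 ✓; GC 8/23 = 34.8%, outside 42.2–52.1% ✗; length 23, outside 20–22 ✗ — fails.
F3 (19 nt, A=3 T=4 G=5 C=7): longest run = 3 ✓; GC 12/19 = 63.2%, outside 42.2–52.1% ✗; length 19, outside 20–22 ✗ — fails.
F4 (23 nt, A=3 T=9 G=5 C=6): longest run = 5, exceeds 4 ✗; GC 11/23 = 47.8% ✓; length 23, outside 20–22 ✗ — fails.

None of the candidates satisfy all criteria.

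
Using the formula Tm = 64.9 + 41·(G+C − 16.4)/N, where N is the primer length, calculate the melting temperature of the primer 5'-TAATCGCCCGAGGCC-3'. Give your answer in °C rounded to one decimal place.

47.4°C

Base counts: A=3, T=2, G=4, C=6; G+C = 10, N = 15.
Tm = 64.9 + 41·(10 − 16.4)/15 = 64.9 + -262.40/15 = 47.4°C.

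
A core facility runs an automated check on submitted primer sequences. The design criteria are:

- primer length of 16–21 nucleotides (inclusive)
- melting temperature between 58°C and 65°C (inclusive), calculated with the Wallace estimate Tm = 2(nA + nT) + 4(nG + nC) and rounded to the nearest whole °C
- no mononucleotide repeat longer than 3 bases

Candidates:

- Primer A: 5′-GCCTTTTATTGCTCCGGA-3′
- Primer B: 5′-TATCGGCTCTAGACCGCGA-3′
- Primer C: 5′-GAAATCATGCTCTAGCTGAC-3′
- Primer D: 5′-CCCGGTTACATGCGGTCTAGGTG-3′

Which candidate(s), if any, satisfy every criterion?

Primer A (18 nt, A=2 T=7 G=4 C=5): length 18 ✓; Tm = 2·9 + 4·9 = 54°C, outside 58–65°C ✗; longest run = 4, exceeds 3 ✗ — fails.
Primer B (19 nt, A=4 T=4 G=5 C=6): length 19 ✓; Tm = 2·8 + 4·11 = 60°C ✓; longest run = 2 ✓ — passes.
Primer C (20 nt, A=6 T=5 G=4 C=5): length 20 ✓; Tm = 2·11 + 4·9 = 58°C ✓; longest run = 3 ✓ — passes.
Primer D (23 nt, A=3 T=6 G=8 C=6): length 23, outside 16–21 ✗; Tm = 2·9 + 4·14 = 74°C, outside 58–65°C ✗; longest run = 3 ✓ — fails.

Primer B and Primer C.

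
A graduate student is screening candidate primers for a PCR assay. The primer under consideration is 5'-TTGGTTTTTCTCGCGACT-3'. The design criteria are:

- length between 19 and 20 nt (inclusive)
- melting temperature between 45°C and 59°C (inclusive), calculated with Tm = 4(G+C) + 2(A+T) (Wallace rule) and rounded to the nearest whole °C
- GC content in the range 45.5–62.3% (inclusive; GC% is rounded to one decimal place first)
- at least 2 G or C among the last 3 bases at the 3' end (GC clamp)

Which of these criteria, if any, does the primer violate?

Base counts: A=1, T=9, G=4, C=4 (length 18).
length: length 18, outside 19–20 ✗
Tm: Tm = 2·10 + 4·8 = 52°C ✓
GC content: GC 8/18 = 44.4%, outside 45.5–62.3% ✗
GC clamp: 3' end ACT has 1 G/C, need ≥2 ✗

Fails: length, GC content, GC clamp.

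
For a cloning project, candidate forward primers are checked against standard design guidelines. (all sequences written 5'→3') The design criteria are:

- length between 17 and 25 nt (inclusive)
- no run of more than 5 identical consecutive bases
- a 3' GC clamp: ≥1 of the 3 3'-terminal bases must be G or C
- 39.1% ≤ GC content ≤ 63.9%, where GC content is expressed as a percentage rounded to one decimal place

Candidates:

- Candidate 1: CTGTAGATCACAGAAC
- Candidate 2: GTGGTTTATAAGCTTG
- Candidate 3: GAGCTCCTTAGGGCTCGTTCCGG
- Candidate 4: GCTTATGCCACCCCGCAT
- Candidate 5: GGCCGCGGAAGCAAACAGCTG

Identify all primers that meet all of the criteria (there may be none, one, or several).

Candidate 4 only.

Candidate 1 (16 nt, A=6 T=3 G=3 C=4): length 16, outside 17–25 ✗; longest run = 2 ✓; 3' end AAC has 1 G/C ✓; GC 7/16 = 43.8% ✓ — fails.
Candidate 2 (16 nt, A=3 T=7 G=5 C=1): length 16, outside 17–25 ✗; longest run = 3 ✓; 3' end TTG has 1 G/C ✓; GC 6/16 = 37.5%, outside 39.1–63.9% ✗ — fails.
Candidate 3 (23 nt, A=2 T=6 G=8 C=7): length 23 ✓; longest run = 3 ✓; 3' end CGG has 3 G/C ✓; GC 15/23 = 65.2%, outside 39.1–63.9% ✗ — fails.
Candidate 4 (18 nt, A=3 T=4 G=3 C=8): length 18 ✓; longest run = 4 ✓; 3' end CAT has 1 G/C ✓; GC 11/18 = 61.1% ✓ — passes.
Candidate 5 (21 nt, A=6 T=1 G=8 C=6): length 21 ✓; longest run = 3 ✓; 3' end CTG has 2 G/C ✓; GC 14/21 = 66.7%, outside 39.1–63.9% ✗ — fails.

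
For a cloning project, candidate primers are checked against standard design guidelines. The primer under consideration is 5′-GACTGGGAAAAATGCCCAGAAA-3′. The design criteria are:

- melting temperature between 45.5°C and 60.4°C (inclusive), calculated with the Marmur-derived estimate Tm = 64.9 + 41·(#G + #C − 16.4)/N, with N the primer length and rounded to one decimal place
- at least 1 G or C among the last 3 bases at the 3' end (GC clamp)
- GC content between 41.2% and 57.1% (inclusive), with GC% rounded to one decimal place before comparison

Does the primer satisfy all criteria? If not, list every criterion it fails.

Base counts: A=10, T=2, G=6, C=4 (length 22).
Tm: Tm = 64.9 + 41·(10 − 16.4)/22 = 53.0°C ✓
GC clamp: 3' end AAA has 0 G/C, need ≥1 ✗
GC content: GC 10/22 = 45.5% ✓

Fails: GC clamp.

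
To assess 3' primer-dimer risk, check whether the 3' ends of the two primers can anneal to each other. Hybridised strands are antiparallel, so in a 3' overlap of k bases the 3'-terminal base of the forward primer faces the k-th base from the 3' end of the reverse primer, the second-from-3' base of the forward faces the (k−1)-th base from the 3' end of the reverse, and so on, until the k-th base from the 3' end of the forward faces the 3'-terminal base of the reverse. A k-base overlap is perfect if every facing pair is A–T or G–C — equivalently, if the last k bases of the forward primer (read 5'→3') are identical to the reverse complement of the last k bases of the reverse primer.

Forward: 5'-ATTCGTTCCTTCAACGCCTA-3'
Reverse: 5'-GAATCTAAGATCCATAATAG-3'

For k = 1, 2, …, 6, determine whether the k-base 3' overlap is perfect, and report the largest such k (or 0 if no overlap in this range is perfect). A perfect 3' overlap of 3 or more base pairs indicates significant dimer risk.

Longest perfect overlap: 3 complementary base pairs; significant dimer risk (threshold 3).

Last 6 bases (5'→3') — forward …CGCCTA, reverse …TAATAG.
Reverse complement of the reverse primer's last 6 bases: CTATTA; its first k bases are the reverse complement of the reverse primer's last k bases, so a perfect k-base overlap needs the forward primer's last k bases to equal them.
Comparing (forward last k vs required): k=1: A vs C ✗; k=2: TA vs CT ✗; k=3: CTA vs CTA ✓; k=4: CCTA vs CTAT ✗; k=5: GCCTA vs CTATT ✗; k=6: CGCCTA vs CTATTA ✗.
Only k = 3 is perfect, so the longest perfect 3' overlap is 3.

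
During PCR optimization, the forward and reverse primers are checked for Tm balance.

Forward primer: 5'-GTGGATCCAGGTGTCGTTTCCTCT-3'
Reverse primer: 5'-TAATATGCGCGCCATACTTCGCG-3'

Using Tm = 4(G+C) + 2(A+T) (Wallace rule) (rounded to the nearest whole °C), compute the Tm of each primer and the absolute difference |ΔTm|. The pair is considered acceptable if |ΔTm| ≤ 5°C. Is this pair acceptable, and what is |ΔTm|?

|ΔTm| = 4°C; the pair is acceptable.

Forward: A=2 T=9 G=7 C=6 → Tm = 2·11 + 4·13 = 74°C.
Reverse: A=5 T=6 G=5 C=7 → Tm = 2·11 + 4·12 = 70°C.
|ΔTm| = |74 − 70| = 4°C, ≤ 5°C.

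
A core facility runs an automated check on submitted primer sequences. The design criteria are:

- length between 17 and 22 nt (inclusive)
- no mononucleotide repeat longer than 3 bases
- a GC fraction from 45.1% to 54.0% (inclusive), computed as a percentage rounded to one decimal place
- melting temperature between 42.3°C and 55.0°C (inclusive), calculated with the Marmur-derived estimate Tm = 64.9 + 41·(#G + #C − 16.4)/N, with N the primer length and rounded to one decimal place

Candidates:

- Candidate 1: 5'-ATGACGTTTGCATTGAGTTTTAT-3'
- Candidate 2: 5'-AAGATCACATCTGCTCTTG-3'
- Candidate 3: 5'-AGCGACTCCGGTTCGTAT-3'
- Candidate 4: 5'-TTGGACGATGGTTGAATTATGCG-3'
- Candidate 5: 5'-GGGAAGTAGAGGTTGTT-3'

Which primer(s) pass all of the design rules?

Candidate 5 only.

Candidate 1 (23 nt, A=5 T=11 G=5 C=2): length 23, outside 17–22 ✗; longest run = 4, exceeds 3 ✗; GC 7/23 = 30.4%, outside 45.1–54.0% ✗; Tm = 64.9 + 41·(7 − 16.4)/23 = 48.1°C ✓ — fails.
Candidate 2 (19 nt, A=5 T=6 G=3 C=5): length 19 ✓; longest run = 2 ✓; GC 8/19 = 42.1%, outside 45.1–54.0% ✗; Tm = 64.9 + 41·(8 − 16.4)/19 = 46.8°C ✓ — fails.
Candidate 3 (18 nt, A=3 T=5 G=5 C=5): length 18 ✓; longest run = 2 ✓; GC 10/18 = 55.6%, outside 45.1–54.0% ✗; Tm = 64.9 + 41·(10 − 16.4)/18 = 50.3°C ✓ — fails.
Candidate 4 (23 nt, A=5 T=8 G=8 C=2): length 23, outside 17–22 ✗; longest run = 2 ✓; GC 10/23 = 43.5%, outside 45.1–54.0% ✗; Tm = 64.9 + 41·(10 − 16.4)/23 = 53.5°C ✓ — fails.
Candidate 5 (17 nt, A=4 T=5 G=8 C=0): length 17 ✓; longest run = 3 ✓; GC 8/17 = 47.1% ✓; Tm = 64.9 + 41·(8 − 16.4)/17 = 44.6°C ✓ — passes.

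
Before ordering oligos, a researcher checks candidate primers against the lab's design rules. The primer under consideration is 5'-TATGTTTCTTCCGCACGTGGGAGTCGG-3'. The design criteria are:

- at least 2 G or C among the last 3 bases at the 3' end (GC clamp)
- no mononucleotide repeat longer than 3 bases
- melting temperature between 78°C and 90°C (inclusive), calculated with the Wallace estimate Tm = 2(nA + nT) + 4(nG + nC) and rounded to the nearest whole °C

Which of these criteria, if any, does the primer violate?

Meets all criteria.

Base counts: A=3, T=9, G=9, C=6 (length 27).
GC clamp: 3' end CGG has 3 G/C ✓
homopolymer run: longest run = 3 ✓
Tm: Tm = 2·12 + 4·15 = 84°C ✓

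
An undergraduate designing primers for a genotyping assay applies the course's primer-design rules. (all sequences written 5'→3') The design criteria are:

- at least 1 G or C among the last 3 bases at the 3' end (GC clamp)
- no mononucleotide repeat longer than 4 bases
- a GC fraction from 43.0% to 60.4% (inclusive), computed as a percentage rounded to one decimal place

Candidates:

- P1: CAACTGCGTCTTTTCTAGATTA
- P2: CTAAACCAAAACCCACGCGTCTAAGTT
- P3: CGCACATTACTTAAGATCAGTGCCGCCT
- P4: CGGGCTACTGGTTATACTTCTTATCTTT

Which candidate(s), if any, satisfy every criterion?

P2 and P3.

P1 (22 nt, A=5 T=9 G=3 C=5): 3' end TTA has 0 G/C, need ≥1 ✗; longest run = 4 ✓; GC 8/22 = 36.4%, outside 43.0–60.4% ✗ — fails.
P2 (27 nt, A=10 T=5 G=3 C=9): 3' end GTT has 1 G/C ✓; longest run = 4 ✓; GC 12/27 = 44.4% ✓ — passes.
P3 (28 nt, A=7 T=7 G=5 C=9): 3' end CCT has 2 G/C ✓; longest run = 2 ✓; GC 14/28 = 50.0% ✓ — passes.
P4 (28 nt, A=4 T=13 G=5 C=6): 3' end TTT has 0 G/C, need ≥1 ✗; longest run = 3 ✓; GC 11/28 = 39.3%, outside 43.0–60.4% ✗ — fails.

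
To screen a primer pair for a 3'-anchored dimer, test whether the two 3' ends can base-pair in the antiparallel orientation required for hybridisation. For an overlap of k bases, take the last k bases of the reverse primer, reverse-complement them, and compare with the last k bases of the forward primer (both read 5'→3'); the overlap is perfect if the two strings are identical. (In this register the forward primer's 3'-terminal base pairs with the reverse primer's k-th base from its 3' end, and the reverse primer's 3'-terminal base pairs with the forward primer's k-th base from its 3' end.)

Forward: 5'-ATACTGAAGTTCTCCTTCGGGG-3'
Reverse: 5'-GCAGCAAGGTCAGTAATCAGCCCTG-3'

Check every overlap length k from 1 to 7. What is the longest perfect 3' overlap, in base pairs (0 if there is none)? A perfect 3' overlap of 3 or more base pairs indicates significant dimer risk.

Last 7 bases (5'→3') — forward …TTCGGGG, reverse …AGCCCTG.
Reverse complement of the reverse primer's last 7 bases: CAGGGCT; its first k bases are the reverse complement of the reverse primer's last k bases, so a perfect k-base overlap needs the forward primer's last k bases to equal them.
Comparing (forward last k vs required): k=1: G vs C ✗; k=2: GG vs CA ✗; k=3: GGG vs CAG ✗; k=4: GGGG vs CAGG ✗; k=5: CGGGG vs CAGGG ✗; k=6: TCGGGG vs CAGGGC ✗; k=7: TTCGGGG vs CAGGGCT ✗.
No overlap length from 1 to 7 is perfect, so the longest perfect 3' overlap is 0.

Longest perfect overlap: 0 complementary base pairs; below the dimer-risk threshold (threshold 3).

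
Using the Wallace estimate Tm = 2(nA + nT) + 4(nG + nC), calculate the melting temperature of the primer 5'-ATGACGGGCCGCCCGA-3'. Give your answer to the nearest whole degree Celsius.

Base counts: A=3, T=1, G=6, C=6 (length 16).
Tm = 2·(3+1) + 4·(6+6) = 2·4 + 4·12 = 8 + 48 = 56°C.

56°C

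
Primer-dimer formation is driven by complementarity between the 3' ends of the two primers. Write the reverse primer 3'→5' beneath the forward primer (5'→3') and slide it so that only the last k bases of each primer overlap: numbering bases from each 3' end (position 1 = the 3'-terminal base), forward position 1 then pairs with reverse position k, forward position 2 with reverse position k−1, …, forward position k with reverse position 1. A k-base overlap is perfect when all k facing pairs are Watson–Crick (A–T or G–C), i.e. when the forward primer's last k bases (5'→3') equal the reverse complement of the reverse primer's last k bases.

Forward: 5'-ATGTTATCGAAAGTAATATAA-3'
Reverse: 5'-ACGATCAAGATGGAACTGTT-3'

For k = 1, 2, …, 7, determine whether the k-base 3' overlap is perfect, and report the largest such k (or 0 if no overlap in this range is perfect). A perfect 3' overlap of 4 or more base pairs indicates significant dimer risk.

Last 7 bases (5'→3') — forward …AATATAA, reverse …AACTGTT.
Reverse complement of the reverse primer's last 7 bases: AACAGTT; its first k bases are the reverse complement of the reverse primer's last k bases, so a perfect k-base overlap needs the forward primer's last k bases to equal them.
Comparing (forward last k vs required): k=1: A vs A ✓; k=2: AA vs AA ✓; k=3: TAA vs AAC ✗; k=4: ATAA vs AACA ✗; k=5: TATAA vs AACAG ✗; k=6: ATATAA vs AACAGT ✗; k=7: AATATAA vs AACAGTT ✗.
Perfect overlaps at k = 1, 2; the largest is 2.

Longest perfect overlap: 2 complementary base pairs; below the dimer-risk threshold (threshold 4).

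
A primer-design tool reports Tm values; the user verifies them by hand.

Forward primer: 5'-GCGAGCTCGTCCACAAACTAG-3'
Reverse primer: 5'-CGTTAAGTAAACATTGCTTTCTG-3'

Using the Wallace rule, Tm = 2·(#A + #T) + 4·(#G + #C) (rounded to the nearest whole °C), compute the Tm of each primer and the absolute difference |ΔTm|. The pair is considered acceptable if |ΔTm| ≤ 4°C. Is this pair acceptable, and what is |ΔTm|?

Forward: A=6 T=3 G=5 C=7 → Tm = 2·9 + 4·12 = 66°C.
Reverse: A=6 T=9 G=4 C=4 → Tm = 2·15 + 4·8 = 62°C.
|ΔTm| = |66 − 62| = 4°C, ≤ 4°C.

|ΔTm| = 4°C; the pair is acceptable.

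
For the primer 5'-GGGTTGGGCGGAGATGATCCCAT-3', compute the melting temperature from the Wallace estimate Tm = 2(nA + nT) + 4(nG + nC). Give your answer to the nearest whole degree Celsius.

Base counts: A=4, T=5, G=10, C=4 (length 23).
Tm = 2·(4+5) + 4·(10+4) = 2·9 + 4·14 = 18 + 56 = 74°C.

74°C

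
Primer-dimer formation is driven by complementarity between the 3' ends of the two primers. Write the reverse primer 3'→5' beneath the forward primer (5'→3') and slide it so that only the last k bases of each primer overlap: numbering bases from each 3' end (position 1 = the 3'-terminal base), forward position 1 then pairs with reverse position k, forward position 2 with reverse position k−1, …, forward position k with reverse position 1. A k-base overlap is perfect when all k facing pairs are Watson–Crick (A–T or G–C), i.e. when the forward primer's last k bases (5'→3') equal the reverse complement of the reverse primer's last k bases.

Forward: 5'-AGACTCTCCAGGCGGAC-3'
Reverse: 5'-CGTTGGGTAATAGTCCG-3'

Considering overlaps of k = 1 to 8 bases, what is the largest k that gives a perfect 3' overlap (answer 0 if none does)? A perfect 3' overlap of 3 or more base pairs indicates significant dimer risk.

Longest perfect overlap: 5 complementary base pairs; significant dimer risk (threshold 3).

Last 8 bases (5'→3') — forward …AGGCGGAC, reverse …ATAGTCCG.
Reverse complement of the reverse primer's last 8 bases: CGGACTAT; its first k bases are the reverse complement of the reverse primer's last k bases, so a perfect k-base overlap needs the forward primer's last k bases to equal them.
Comparing (forward last k vs required): k=1: C vs C ✓; k=2: AC vs CG ✗; k=3: GAC vs CGG ✗; k=4: GGAC vs CGGA ✗; k=5: CGGAC vs CGGAC ✓; k=6: GCGGAC vs CGGACT ✗; k=7: GGCGGAC vs CGGACTA ✗; k=8: AGGCGGAC vs CGGACTAT ✗.
Perfect overlaps at k = 1, 5; the largest is 5.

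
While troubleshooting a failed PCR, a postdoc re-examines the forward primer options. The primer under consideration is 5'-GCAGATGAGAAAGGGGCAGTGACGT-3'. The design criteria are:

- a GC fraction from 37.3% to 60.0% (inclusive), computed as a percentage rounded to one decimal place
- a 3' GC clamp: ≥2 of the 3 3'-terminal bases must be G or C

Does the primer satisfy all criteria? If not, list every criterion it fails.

Meets all criteria.

Base counts: A=8, T=3, G=11, C=3 (length 25).
GC content: GC 14/25 = 56.0% ✓
GC clamp: 3' end CGT has 2 G/C ✓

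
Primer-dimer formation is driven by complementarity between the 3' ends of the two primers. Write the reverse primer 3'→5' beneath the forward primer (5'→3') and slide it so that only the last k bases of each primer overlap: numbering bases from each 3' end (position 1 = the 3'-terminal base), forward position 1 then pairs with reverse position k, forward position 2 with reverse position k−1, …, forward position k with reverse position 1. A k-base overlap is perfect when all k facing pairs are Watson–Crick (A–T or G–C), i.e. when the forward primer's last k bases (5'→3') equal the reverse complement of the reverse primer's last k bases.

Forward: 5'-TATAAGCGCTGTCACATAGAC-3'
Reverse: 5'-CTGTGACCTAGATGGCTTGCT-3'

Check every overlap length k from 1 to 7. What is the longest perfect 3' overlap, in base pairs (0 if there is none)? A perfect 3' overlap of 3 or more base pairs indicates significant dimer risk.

Longest perfect overlap: 0 complementary base pairs; below the dimer-risk threshold (threshold 3).

Last 7 bases (5'→3') — forward …CATAGAC, reverse …GCTTGCT.
Reverse complement of the reverse primer's last 7 bases: AGCAAGC; its first k bases are the reverse complement of the reverse primer's last k bases, so a perfect k-base overlap needs the forward primer's last k bases to equal them.
Comparing (forward last k vs required): k=1: C vs A ✗; k=2: AC vs AG ✗; k=3: GAC vs AGC ✗; k=4: AGAC vs AGCA ✗; k=5: TAGAC vs AGCAA ✗; k=6: ATAGAC vs AGCAAG ✗; k=7: CATAGAC vs AGCAAGC ✗.
No overlap length from 1 to 7 is perfect, so the longest perfect 3' overlap is 0.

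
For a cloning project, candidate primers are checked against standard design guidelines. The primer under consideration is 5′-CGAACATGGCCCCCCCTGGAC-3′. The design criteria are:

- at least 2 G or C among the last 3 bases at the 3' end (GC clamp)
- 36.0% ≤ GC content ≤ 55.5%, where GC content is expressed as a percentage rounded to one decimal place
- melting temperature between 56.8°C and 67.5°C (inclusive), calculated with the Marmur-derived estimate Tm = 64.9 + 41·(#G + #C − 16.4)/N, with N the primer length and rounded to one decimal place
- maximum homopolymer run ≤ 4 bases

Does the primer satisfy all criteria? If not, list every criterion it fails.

Fails: GC content, homopolymer run.

Base counts: A=4, T=2, G=5, C=10 (length 21).
GC clamp: 3' end GAC has 2 G/C ✓
GC content: GC 15/21 = 71.4%, outside 36.0–55.5% ✗
Tm: Tm = 64.9 + 41·(15 − 16.4)/21 = 62.2°C ✓
homopolymer run: longest run = 7, exceeds 4 ✗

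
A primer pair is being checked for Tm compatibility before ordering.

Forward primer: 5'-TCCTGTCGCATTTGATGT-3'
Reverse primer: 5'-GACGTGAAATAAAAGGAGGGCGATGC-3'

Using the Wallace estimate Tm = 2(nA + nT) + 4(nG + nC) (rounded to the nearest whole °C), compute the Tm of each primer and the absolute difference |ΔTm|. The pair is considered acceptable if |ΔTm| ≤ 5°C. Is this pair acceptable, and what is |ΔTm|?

|ΔTm| = 26°C; the pair is not acceptable.

Forward: A=2 T=8 G=4 C=4 → Tm = 2·10 + 4·8 = 52°C.
Reverse: A=10 T=3 G=10 C=3 → Tm = 2·13 + 4·13 = 78°C.
|ΔTm| = |52 − 78| = 26°C, > 5°C.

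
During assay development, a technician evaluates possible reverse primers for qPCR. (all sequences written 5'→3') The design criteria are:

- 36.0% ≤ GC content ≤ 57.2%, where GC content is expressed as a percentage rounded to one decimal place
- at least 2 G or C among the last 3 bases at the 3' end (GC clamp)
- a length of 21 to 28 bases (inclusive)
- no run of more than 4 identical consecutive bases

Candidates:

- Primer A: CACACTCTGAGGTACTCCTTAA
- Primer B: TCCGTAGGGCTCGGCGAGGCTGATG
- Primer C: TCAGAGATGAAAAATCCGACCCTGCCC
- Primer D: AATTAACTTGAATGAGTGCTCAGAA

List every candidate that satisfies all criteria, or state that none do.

None of the candidates satisfy all criteria.

Primer A (22 nt, A=6 T=6 G=3 C=7): GC 10/22 = 45.5% ✓; 3' end TAA has 0 G/C, need ≥2 ✗; length 22 ✓; longest run = 2 ✓ — fails.
Primer B (25 nt, A=3 T=5 G=11 C=6): GC 17/25 = 68.0%, outside 36.0–57.2% ✗; 3' end ATG has 1 G/C, need ≥2 ✗; length 25 ✓; longest run = 3 ✓ — fails.
Primer C (27 nt, A=9 T=4 G=5 C=9): GC 14/27 = 51.9% ✓; 3' end CCC has 3 G/C ✓; length 27 ✓; longest run = 5, exceeds 4 ✗ — fails.
Primer D (25 nt, A=10 T=7 G=5 C=3): GC 8/25 = 32.0%, outside 36.0–57.2% ✗; 3' end GAA has 1 G/C, need ≥2 ✗; length 25 ✓; longest run = 2 ✓ — fails.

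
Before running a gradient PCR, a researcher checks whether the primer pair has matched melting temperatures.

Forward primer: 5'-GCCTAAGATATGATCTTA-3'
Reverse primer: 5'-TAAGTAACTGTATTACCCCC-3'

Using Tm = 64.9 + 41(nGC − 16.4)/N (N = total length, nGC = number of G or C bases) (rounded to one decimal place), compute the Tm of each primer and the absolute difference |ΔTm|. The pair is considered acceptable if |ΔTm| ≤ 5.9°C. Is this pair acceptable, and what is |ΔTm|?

|ΔTm| = 6.5°C; the pair is not acceptable.

Forward: G+C = 6, N = 18 → Tm = 64.9 + 41·(6 − 16.4)/18 = 41.2°C.
Reverse: G+C = 8, N = 20 → Tm = 64.9 + 41·(8 − 16.4)/20 = 47.7°C.
|ΔTm| = |41.2 − 47.7| = 6.5°C, > 5.9°C.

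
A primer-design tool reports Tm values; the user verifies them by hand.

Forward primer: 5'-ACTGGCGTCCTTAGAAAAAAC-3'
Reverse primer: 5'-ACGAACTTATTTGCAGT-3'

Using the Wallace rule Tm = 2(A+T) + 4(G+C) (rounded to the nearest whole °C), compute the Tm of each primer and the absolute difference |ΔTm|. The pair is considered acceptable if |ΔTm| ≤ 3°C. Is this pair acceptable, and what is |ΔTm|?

|ΔTm| = 14°C; the pair is not acceptable.

Forward: A=8 T=4 G=4 C=5 → Tm = 2·12 + 4·9 = 60°C.
Reverse: A=5 T=6 G=3 C=3 → Tm = 2·11 + 4·6 = 46°C.
|ΔTm| = |60 − 46| = 14°C, > 3°C.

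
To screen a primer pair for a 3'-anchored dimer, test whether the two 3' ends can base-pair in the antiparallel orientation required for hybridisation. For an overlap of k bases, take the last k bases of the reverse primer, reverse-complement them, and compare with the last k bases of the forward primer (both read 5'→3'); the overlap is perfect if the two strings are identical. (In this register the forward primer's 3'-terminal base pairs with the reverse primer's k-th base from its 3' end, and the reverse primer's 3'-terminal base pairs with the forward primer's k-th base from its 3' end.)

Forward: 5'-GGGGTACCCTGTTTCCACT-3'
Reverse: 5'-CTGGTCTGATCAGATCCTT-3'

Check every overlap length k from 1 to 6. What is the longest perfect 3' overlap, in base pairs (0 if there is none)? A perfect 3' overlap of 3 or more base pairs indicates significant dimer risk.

Longest perfect overlap: 0 complementary base pairs; below the dimer-risk threshold (threshold 3).

Last 6 bases (5'→3') — forward …TCCACT, reverse …ATCCTT.
Reverse complement of the reverse primer's last 6 bases: AAGGAT; its first k bases are the reverse complement of the reverse primer's last k bases, so a perfect k-base overlap needs the forward primer's last k bases to equal them.
Comparing (forward last k vs required): k=1: T vs A ✗; k=2: CT vs AA ✗; k=3: ACT vs AAG ✗; k=4: CACT vs AAGG ✗; k=5: CCACT vs AAGGA ✗; k=6: TCCACT vs AAGGAT ✗.
No overlap length from 1 to 6 is perfect, so the longest perfect 3' overlap is 0.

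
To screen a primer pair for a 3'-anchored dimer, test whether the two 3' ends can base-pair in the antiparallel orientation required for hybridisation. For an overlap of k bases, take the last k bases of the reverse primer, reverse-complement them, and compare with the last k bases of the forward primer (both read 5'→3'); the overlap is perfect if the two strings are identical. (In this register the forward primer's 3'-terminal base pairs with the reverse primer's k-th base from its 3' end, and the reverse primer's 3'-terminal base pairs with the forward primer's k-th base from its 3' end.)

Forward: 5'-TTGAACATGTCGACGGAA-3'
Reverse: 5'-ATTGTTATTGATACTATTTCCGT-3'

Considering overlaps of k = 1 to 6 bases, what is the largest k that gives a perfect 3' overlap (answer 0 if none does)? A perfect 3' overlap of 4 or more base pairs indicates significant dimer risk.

Last 6 bases (5'→3') — forward …ACGGAA, reverse …TTCCGT.
Reverse complement of the reverse primer's last 6 bases: ACGGAA; its first k bases are the reverse complement of the reverse primer's last k bases, so a perfect k-base overlap needs the forward primer's last k bases to equal them.
Comparing (forward last k vs required): k=1: A vs A ✓; k=2: AA vs AC ✗; k=3: GAA vs ACG ✗; k=4: GGAA vs ACGG ✗; k=5: CGGAA vs ACGGA ✗; k=6: ACGGAA vs ACGGAA ✓.
Perfect overlaps at k = 1, 6; the largest is 6.

Longest perfect overlap: 6 complementary base pairs; significant dimer risk (threshold 4).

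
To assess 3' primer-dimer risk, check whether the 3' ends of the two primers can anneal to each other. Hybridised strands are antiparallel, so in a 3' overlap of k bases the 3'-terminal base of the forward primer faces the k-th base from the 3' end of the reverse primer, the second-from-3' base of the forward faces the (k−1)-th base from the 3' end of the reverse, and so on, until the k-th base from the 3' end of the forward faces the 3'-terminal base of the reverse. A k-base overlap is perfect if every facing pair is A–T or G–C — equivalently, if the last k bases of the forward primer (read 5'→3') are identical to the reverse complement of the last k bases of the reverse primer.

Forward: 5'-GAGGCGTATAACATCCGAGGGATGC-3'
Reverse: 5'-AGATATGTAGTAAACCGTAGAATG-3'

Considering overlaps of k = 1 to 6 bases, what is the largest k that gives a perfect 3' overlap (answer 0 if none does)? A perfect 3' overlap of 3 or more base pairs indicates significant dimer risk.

Last 6 bases (5'→3') — forward …GGATGC, reverse …AGAATG.
Reverse complement of the reverse primer's last 6 bases: CATTCT; its first k bases are the reverse complement of the reverse primer's last k bases, so a perfect k-base overlap needs the forward primer's last k bases to equal them.
Comparing (forward last k vs required): k=1: C vs C ✓; k=2: GC vs CA ✗; k=3: TGC vs CAT ✗; k=4: ATGC vs CATT ✗; k=5: GATGC vs CATTC ✗; k=6: GGATGC vs CATTCT ✗.
Only k = 1 is perfect, so the longest perfect 3' overlap is 1.

Longest perfect overlap: 1 complementary base pair; below the dimer-risk threshold (threshold 3).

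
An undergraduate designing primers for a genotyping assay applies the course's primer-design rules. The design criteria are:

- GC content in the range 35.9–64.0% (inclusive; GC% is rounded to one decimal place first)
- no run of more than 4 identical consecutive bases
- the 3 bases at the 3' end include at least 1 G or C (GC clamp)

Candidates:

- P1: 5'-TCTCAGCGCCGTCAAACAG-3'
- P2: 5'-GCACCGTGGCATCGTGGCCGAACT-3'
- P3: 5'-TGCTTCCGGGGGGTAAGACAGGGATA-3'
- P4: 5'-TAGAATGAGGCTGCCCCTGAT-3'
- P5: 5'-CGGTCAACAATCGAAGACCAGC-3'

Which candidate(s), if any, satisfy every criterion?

P1, P4 and P5.

P1 (19 nt, A=5 T=3 G=4 C=7): GC 11/19 = 57.9% ✓; longest run = 3 ✓; 3' end CAG has 2 G/C ✓ — passes.
P2 (24 nt, A=4 T=4 G=8 C=8): GC 16/24 = 66.7%, outside 35.9–64.0% ✗; longest run = 2 ✓; 3' end ACT has 1 G/C ✓ — fails.
P3 (26 nt, A=6 T=5 G=11 C=4): GC 15/26 = 57.7% ✓; longest run = 6, exceeds 4 ✗; 3' end ATA has 0 G/C, need ≥1 ✗ — fails.
P4 (21 nt, A=5 T=5 G=6 C=5): GC 11/21 = 52.4% ✓; longest run = 4 ✓; 3' end GAT has 1 G/C ✓ — passes.
P5 (22 nt, A=8 T=2 G=5 C=7): GC 12/22 = 54.5% ✓; longest run = 2 ✓; 3' end AGC has 2 G/C ✓ — passes.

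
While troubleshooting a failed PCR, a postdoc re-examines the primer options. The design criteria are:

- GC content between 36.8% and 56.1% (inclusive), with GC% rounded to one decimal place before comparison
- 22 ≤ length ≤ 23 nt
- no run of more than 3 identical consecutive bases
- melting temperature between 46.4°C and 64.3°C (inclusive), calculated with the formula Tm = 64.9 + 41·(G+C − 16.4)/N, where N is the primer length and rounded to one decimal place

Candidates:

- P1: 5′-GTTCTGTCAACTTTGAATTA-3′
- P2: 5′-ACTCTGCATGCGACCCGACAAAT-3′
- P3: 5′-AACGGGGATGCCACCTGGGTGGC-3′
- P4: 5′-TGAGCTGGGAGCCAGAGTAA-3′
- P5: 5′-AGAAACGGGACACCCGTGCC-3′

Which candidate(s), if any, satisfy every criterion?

P1 (20 nt, A=5 T=9 G=3 C=3): GC 6/20 = 30.0%, outside 36.8–56.1% ✗; length 20, outside 22–23 ✗; longest run = 3 ✓; Tm = 64.9 + 41·(6 − 16.4)/20 = 43.6°C, outside 46.4–64.3°C ✗ — fails.
P2 (23 nt, A=7 T=4 G=4 C=8): GC 12/23 = 52.2% ✓; length 23 ✓; longest run = 3 ✓; Tm = 64.9 + 41·(12 − 16.4)/23 = 57.1°C ✓ — passes.
P3 (23 nt, A=4 T=3 G=10 C=6): GC 16/23 = 69.6%, outside 36.8–56.1% ✗; length 23 ✓; longest run = 4, exceeds 3 ✗; Tm = 64.9 + 41·(16 − 16.4)/23 = 64.2°C ✓ — fails.
P4 (20 nt, A=6 T=3 G=8 C=3): GC 11/20 = 55.0% ✓; length 20, outside 22–23 ✗; longest run = 3 ✓; Tm = 64.9 + 41·(11 − 16.4)/20 = 53.8°C ✓ — fails.
P5 (20 nt, A=6 T=1 G=6 C=7): GC 13/20 = 65.0%, outside 36.8–56.1% ✗; length 20, outside 22–23 ✗; longest run = 3 ✓; Tm = 64.9 + 41·(13 − 16.4)/20 = 57.9°C ✓ — fails.

P2 only.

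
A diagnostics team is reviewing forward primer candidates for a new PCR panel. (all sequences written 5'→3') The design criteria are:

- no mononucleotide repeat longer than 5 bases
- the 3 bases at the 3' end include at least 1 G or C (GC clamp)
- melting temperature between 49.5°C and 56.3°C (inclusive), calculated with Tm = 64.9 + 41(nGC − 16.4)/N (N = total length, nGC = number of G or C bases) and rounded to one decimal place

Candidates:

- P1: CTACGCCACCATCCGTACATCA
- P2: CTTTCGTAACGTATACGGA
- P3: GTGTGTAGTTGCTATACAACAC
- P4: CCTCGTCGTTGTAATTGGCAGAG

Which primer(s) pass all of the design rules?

P3 only.

P1 (22 nt, A=6 T=4 G=2 C=10): longest run = 2 ✓; 3' end TCA has 1 G/C ✓; Tm = 64.9 + 41·(12 − 16.4)/22 = 56.7°C, outside 49.5–56.3°C ✗ — fails.
P2 (19 nt, A=5 T=6 G=4 C=4): longest run = 3 ✓; 3' end GGA has 2 G/C ✓; Tm = 64.9 + 41·(8 − 16.4)/19 = 46.8°C, outside 49.5–56.3°C ✗ — fails.
P3 (22 nt, A=6 T=7 G=5 C=4): longest run = 2 ✓; 3' end CAC has 2 G/C ✓; Tm = 64.9 + 41·(9 − 16.4)/22 = 51.1°C ✓ — passes.
P4 (23 nt, A=4 T=7 G=7 C=5): longest run = 2 ✓; 3' end GAG has 2 G/C ✓; Tm = 64.9 + 41·(12 − 16.4)/23 = 57.1°C, outside 49.5–56.3°C ✗ — fails.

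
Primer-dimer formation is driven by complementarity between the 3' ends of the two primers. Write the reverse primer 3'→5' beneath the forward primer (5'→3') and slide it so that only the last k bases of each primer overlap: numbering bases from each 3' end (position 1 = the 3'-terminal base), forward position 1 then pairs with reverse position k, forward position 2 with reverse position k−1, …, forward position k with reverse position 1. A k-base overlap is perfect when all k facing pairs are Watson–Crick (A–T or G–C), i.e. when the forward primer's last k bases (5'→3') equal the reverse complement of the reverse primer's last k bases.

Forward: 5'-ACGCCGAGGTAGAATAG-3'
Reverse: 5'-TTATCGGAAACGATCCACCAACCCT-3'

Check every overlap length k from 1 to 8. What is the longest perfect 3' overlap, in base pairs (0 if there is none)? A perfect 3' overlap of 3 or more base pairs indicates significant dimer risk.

Longest perfect overlap: 2 complementary base pairs; below the dimer-risk threshold (threshold 3).

Last 8 bases (5'→3') — forward …TAGAATAG, reverse …CCAACCCT.
Reverse complement of the reverse primer's last 8 bases: AGGGTTGG; its first k bases are the reverse complement of the reverse primer's last k bases, so a perfect k-base overlap needs the forward primer's last k bases to equal them.
Comparing (forward last k vs required): k=1: G vs A ✗; k=2: AG vs AG ✓; k=3: TAG vs AGG ✗; k=4: ATAG vs AGGG ✗; k=5: AATAG vs AGGGT ✗; k=6: GAATAG vs AGGGTT ✗; k=7: AGAATAG vs AGGGTTG ✗; k=8: TAGAATAG vs AGGGTTGG ✗.
Only k = 2 is perfect, so the longest perfect 3' overlap is 2.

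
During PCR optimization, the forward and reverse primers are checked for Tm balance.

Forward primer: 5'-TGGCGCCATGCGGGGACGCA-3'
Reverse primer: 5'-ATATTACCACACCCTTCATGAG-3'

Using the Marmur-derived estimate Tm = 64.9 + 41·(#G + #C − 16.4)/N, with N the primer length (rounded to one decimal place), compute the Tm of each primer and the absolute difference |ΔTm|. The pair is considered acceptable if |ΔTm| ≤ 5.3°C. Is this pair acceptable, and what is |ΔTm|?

|ΔTm| = 10.9°C; the pair is not acceptable.

Forward: G+C = 15, N = 20 → Tm = 64.9 + 41·(15 − 16.4)/20 = 62.0°C.
Reverse: G+C = 9, N = 22 → Tm = 64.9 + 41·(9 − 16.4)/22 = 51.1°C.
|ΔTm| = |62.0 − 51.1| = 10.9°C, > 5.3°C.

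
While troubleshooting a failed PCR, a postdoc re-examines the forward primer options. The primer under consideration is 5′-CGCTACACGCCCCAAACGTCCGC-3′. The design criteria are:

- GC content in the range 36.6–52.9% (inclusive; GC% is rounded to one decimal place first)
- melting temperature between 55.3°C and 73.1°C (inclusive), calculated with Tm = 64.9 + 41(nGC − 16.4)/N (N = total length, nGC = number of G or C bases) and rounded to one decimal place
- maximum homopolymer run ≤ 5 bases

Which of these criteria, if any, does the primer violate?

Fails: GC content.

Base counts: A=5, T=2, G=4, C=12 (length 23).
GC content: GC 16/23 = 69.6%, outside 36.6–52.9% ✗
Tm: Tm = 64.9 + 41·(16 − 16.4)/23 = 64.2°C ✓
homopolymer run: longest run = 4 ✓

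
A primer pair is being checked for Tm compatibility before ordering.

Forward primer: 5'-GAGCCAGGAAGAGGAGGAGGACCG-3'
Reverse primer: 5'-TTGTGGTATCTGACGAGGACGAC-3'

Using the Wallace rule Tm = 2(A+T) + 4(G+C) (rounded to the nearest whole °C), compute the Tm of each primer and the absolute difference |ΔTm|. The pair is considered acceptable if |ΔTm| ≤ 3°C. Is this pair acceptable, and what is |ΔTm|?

Forward: A=8 T=0 G=12 C=4 → Tm = 2·8 + 4·16 = 80°C.
Reverse: A=5 T=6 G=8 C=4 → Tm = 2·11 + 4·12 = 70°C.
|ΔTm| = |80 − 70| = 10°C, > 3°C.

|ΔTm| = 10°C; the pair is not acceptable.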